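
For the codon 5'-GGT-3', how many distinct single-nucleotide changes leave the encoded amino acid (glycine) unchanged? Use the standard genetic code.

Position 1: none → 0 synonymous.
Position 2: none → 0 synonymous.
Position 3: GGC, GGA, GGG → 3 synonymous.
Total: 0 + 0 + 3 = 3.

3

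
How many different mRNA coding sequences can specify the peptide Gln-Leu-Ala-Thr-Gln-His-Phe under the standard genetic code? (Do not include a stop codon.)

1536

Gln: 2 codons.
Leu: 6 codons.
Ala: 4 codons.
Thr: 4 codons.
Gln: 2 codons.
His: 2 codons.
Phe: 2 codons.
2 × 6 × 4 × 4 × 2 × 2 × 2 = 1536.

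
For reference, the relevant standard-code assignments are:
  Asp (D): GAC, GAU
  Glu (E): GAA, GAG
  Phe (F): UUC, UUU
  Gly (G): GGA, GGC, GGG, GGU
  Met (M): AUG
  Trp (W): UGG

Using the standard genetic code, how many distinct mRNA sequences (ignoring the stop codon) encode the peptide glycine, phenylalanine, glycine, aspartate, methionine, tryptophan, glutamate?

128

Gly: 4 codons.
Phe: 2 codons.
Gly: 4 codons.
Asp: 2 codons.
Met: 1 codon.
Trp: 1 codon.
Glu: 2 codons.
4 × 2 × 4 × 2 × 1 × 1 × 2 = 128.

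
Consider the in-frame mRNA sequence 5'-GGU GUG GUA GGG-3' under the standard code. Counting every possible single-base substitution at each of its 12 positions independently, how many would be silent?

Codon 1 (GGU, Gly): 3 synonymous substitutions.
Codon 2 (GUG, Val): 3 synonymous substitutions.
Codon 3 (GUA, Val): 3 synonymous substitutions.
Codon 4 (GGG, Gly): 3 synonymous substitutions.
Total: 3 + 3 + 3 + 3 = 12.

12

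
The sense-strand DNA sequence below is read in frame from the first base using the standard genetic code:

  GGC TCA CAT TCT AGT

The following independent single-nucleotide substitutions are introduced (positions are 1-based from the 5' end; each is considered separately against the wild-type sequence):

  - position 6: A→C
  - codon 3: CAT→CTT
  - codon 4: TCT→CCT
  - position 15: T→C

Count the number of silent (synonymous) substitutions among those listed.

2

Codon 2: TCA (Ser) → TCC (Ser) — synonymous.
Codon 3: CAT (His) → CTT (Leu) — missense.
Codon 4: TCT (Ser) → CCT (Pro) — missense.
Codon 5: AGT (Ser) → AGC (Ser) — synonymous.
Synonymous: 2 of 4.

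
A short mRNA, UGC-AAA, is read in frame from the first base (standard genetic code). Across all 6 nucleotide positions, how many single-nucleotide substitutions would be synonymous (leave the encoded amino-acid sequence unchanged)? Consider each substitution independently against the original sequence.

2

Codon 1 (UGC, Cys): 1 synonymous substitution.
Codon 2 (AAA, Lys): 1 synonymous substitution.
Total: 1 + 1 = 2.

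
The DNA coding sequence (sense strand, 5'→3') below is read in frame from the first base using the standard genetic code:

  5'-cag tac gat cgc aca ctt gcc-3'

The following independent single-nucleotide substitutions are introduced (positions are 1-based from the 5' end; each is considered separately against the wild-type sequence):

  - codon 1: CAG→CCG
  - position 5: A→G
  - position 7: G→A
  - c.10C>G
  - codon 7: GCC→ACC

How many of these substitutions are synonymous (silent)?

0

Codon 1: CAG (Gln) → CCG (Pro) — missense.
Codon 2: TAC (Tyr) → TGC (Cys) — missense.
Codon 3: GAT (Asp) → AAT (Asn) — missense.
Codon 4: CGC (Arg) → GGC (Gly) — missense.
Codon 7: GCC (Ala) → ACC (Thr) — missense.
Synonymous: 0 of 5.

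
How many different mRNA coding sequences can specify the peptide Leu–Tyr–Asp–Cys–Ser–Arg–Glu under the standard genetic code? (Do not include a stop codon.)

Leu: 6 codons.
Tyr: 2 codons.
Asp: 2 codons.
Cys: 2 codons.
Ser: 6 codons.
Arg: 6 codons.
Glu: 2 codons.
6 × 2 × 2 × 2 × 6 × 6 × 2 = 3456.

3456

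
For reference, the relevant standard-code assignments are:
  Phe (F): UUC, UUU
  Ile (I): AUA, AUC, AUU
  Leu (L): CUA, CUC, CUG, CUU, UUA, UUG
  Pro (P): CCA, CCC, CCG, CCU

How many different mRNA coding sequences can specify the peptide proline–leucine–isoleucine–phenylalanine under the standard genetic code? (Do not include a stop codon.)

144

Pro: 4 codons.
Leu: 6 codons.
Ile: 3 codons.
Phe: 2 codons.
4 × 6 × 3 × 2 = 144.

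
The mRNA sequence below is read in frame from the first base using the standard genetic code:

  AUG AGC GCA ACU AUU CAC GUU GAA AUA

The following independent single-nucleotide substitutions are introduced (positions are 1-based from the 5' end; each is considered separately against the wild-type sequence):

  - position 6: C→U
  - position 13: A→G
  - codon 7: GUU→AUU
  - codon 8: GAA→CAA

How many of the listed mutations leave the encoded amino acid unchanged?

Codon 2: AGC (Ser) → AGU (Ser) — synonymous.
Codon 5: AUU (Ile) → GUU (Val) — missense.
Codon 7: GUU (Val) → AUU (Ile) — missense.
Codon 8: GAA (Glu) → CAA (Gln) — missense.
Synonymous: 1 of 4.

1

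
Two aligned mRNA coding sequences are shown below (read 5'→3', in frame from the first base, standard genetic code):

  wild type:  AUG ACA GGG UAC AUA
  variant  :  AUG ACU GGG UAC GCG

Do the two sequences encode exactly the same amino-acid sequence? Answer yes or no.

no

Codon 1: AUG Met / AUG Met — identical.
Codon 2: ACA Thr / ACU Thr — synonymous.
Codon 3: GGG Gly / GGG Gly — identical.
Codon 4: UAC Tyr / UAC Tyr — identical.
Codon 5: AUA Ile / GCG Ala — nonsynonymous.
Nonsynonymous differences: 1 → different protein.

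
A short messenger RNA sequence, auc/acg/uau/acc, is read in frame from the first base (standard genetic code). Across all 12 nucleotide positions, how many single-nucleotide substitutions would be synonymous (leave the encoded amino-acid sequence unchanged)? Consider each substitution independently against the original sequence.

9

Codon 1 (AUC, Ile): 2 synonymous substitutions.
Codon 2 (ACG, Thr): 3 synonymous substitutions.
Codon 3 (UAU, Tyr): 1 synonymous substitution.
Codon 4 (ACC, Thr): 3 synonymous substitutions.
Total: 2 + 3 + 1 + 3 = 9.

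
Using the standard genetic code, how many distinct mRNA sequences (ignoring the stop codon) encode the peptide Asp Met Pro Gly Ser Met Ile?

Asp: 2 codons.
Met: 1 codon.
Pro: 4 codons.
Gly: 4 codons.
Ser: 6 codons.
Met: 1 codon.
Ile: 3 codons.
2 × 1 × 4 × 4 × 6 × 1 × 3 = 576.

576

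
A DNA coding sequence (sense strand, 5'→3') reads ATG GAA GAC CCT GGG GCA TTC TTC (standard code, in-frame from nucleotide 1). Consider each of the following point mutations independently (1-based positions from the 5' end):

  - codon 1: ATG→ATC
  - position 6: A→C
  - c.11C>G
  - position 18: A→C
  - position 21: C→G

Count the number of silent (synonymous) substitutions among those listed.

Codon 1: ATG (Met) → ATC (Ile) — missense.
Codon 2: GAA (Glu) → GAC (Asp) — missense.
Codon 4: CCT (Pro) → CGT (Arg) — missense.
Codon 6: GCA (Ala) → GCC (Ala) — synonymous.
Codon 7: TTC (Phe) → TTG (Leu) — missense.
Synonymous: 1 of 5.

1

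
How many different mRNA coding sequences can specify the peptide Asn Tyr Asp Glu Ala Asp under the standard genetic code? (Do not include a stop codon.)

128

Asn: 2 codons.
Tyr: 2 codons.
Asp: 2 codons.
Glu: 2 codons.
Ala: 4 codons.
Asp: 2 codons.
2 × 2 × 2 × 2 × 4 × 2 = 128.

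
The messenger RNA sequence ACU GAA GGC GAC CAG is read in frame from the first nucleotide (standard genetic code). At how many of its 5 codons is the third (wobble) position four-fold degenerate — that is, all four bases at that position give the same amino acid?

2

Codon 1 ACU (Thr): third position 4-fold.
Codon 2 GAA (Glu): third position 2-fold.
Codon 3 GGC (Gly): third position 4-fold.
Codon 4 GAC (Asp): third position 2-fold.
Codon 5 CAG (Gln): third position 2-fold.
Four-fold degenerate third positions: 2.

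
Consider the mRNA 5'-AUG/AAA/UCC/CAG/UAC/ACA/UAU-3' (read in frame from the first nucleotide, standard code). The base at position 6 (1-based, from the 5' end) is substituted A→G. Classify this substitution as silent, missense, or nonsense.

Position 6 falls in codon 2: AAA → Lys.
After the substitution the codon is AAG → Lys.
Both encode Lys, so the change is synonymous.

silent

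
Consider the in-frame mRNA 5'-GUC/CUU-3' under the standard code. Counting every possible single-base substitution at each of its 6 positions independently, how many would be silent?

6

Codon 1 (GUC, Val): 3 synonymous substitutions.
Codon 2 (CUU, Leu): 3 synonymous substitutions.
Total: 3 + 3 = 6.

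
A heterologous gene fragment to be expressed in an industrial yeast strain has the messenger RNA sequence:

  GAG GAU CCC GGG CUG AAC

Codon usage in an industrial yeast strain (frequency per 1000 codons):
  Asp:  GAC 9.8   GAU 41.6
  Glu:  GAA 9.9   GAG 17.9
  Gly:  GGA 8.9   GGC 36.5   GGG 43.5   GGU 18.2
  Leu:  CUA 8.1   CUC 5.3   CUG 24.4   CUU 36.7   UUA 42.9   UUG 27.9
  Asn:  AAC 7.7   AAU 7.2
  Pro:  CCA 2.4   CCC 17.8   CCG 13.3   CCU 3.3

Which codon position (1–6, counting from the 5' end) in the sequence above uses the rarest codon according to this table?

6

Codon 1 GAG (Glu): 17.9 per 1000.
Codon 2 GAU (Asp): 41.6 per 1000.
Codon 3 CCC (Pro): 17.8 per 1000.
Codon 4 GGG (Gly): 43.5 per 1000.
Codon 5 CUG (Leu): 24.4 per 1000.
Codon 6 AAC (Asn): 7.7 per 1000.
Lowest frequency is 7.7 at codon 6.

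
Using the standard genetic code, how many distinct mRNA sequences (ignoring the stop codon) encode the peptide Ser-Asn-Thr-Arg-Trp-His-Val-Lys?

4608

Ser: 6 codons.
Asn: 2 codons.
Thr: 4 codons.
Arg: 6 codons.
Trp: 1 codon.
His: 2 codons.
Val: 4 codons.
Lys: 2 codons.
6 × 2 × 4 × 6 × 1 × 2 × 4 × 2 = 4608.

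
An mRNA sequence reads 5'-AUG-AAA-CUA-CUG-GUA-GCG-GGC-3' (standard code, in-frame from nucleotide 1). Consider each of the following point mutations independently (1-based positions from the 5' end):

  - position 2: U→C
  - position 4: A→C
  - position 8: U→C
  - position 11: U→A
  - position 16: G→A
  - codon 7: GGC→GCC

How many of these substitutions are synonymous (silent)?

Codon 1: AUG (Met) → ACG (Thr) — missense.
Codon 2: AAA (Lys) → CAA (Gln) — missense.
Codon 3: CUA (Leu) → CCA (Pro) — missense.
Codon 4: CUG (Leu) → CAG (Gln) — missense.
Codon 6: GCG (Ala) → ACG (Thr) — missense.
Codon 7: GGC (Gly) → GCC (Ala) — missense.
Synonymous: 0 of 6.

0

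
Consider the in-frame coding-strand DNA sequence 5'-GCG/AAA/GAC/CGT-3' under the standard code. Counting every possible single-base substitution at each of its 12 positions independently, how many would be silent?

Codon 1 (GCG, Ala): 3 synonymous substitutions.
Codon 2 (AAA, Lys): 1 synonymous substitution.
Codon 3 (GAC, Asp): 1 synonymous substitution.
Codon 4 (CGT, Arg): 3 synonymous substitutions.
Total: 3 + 1 + 1 + 3 = 8.

8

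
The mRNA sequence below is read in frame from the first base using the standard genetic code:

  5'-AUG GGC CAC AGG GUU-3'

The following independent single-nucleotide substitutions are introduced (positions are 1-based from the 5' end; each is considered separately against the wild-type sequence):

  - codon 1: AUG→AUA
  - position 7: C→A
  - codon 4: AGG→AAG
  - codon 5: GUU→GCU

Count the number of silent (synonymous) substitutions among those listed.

Codon 1: AUG (Met) → AUA (Ile) — missense.
Codon 3: CAC (His) → AAC (Asn) — missense.
Codon 4: AGG (Arg) → AAG (Lys) — missense.
Codon 5: GUU (Val) → GCU (Ala) — missense.
Synonymous: 0 of 4.

0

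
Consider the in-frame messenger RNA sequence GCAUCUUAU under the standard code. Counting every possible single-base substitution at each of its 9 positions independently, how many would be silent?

Codon 1 (GCA, Ala): 3 synonymous substitutions.
Codon 2 (UCU, Ser): 3 synonymous substitutions.
Codon 3 (UAU, Tyr): 1 synonymous substitution.
Total: 3 + 3 + 1 = 7.

7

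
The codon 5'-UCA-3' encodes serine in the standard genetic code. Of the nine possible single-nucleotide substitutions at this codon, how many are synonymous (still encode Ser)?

Position 1: none → 0 synonymous.
Position 2: none → 0 synonymous.
Position 3: UCU, UCC, UCG → 3 synonymous.
Total: 0 + 0 + 3 = 3.

3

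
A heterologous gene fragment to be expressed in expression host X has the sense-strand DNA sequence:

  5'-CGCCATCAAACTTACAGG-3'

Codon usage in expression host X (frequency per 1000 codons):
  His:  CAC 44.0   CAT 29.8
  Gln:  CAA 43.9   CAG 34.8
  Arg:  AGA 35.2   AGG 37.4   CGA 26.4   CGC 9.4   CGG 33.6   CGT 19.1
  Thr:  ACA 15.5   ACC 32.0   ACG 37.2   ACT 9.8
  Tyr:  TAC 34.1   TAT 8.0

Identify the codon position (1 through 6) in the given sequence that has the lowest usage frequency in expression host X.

Codon 1 CGC (Arg): 9.4 per 1000.
Codon 2 CAT (His): 29.8 per 1000.
Codon 3 CAA (Gln): 43.9 per 1000.
Codon 4 ACT (Thr): 9.8 per 1000.
Codon 5 TAC (Tyr): 34.1 per 1000.
Codon 6 AGG (Arg): 37.4 per 1000.
Lowest frequency is 9.4 at codon 1.

1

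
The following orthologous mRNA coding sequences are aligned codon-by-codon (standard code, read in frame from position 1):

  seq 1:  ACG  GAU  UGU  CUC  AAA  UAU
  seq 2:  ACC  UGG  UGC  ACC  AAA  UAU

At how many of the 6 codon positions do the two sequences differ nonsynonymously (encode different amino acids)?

2

Codon 1: ACG Thr / ACC Thr — synonymous.
Codon 2: GAU Asp / UGG Trp — nonsynonymous.
Codon 3: UGU Cys / UGC Cys — synonymous.
Codon 4: CUC Leu / ACC Thr — nonsynonymous.
Codon 5: AAA Lys / AAA Lys — identical.
Codon 6: UAU Tyr / UAU Tyr — identical.
Nonsynonymous differences: 2.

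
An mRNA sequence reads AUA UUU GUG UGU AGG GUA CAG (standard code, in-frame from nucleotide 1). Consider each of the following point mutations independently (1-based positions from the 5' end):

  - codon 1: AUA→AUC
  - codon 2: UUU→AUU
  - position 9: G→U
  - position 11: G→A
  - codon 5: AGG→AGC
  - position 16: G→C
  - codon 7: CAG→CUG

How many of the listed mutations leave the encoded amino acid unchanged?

2

Codon 1: AUA (Ile) → AUC (Ile) — synonymous.
Codon 2: UUU (Phe) → AUU (Ile) — missense.
Codon 3: GUG (Val) → GUU (Val) — synonymous.
Codon 4: UGU (Cys) → UAU (Tyr) — missense.
Codon 5: AGG (Arg) → AGC (Ser) — missense.
Codon 6: GUA (Val) → CUA (Leu) — missense.
Codon 7: CAG (Gln) → CUG (Leu) — missense.
Synonymous: 2 of 7.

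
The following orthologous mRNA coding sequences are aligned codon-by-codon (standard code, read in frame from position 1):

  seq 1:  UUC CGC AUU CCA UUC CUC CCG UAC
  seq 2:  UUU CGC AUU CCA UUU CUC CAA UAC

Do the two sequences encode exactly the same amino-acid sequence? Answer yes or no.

Codon 1: UUC Phe / UUU Phe — synonymous.
Codon 2: CGC Arg / CGC Arg — identical.
Codon 3: AUU Ile / AUU Ile — identical.
Codon 4: CCA Pro / CCA Pro — identical.
Codon 5: UUC Phe / UUU Phe — synonymous.
Codon 6: CUC Leu / CUC Leu — identical.
Codon 7: CCG Pro / CAA Gln — nonsynonymous.
Codon 8: UAC Tyr / UAC Tyr — identical.
Nonsynonymous differences: 1 → different protein.

no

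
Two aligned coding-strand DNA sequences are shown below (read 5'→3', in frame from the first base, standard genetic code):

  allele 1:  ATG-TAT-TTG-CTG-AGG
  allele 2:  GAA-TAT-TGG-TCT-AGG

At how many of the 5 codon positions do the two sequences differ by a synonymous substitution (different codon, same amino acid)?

0

Codon 1: ATG Met / GAA Glu — nonsynonymous.
Codon 2: TAT Tyr / TAT Tyr — identical.
Codon 3: TTG Leu / TGG Trp — nonsynonymous.
Codon 4: CTG Leu / TCT Ser — nonsynonymous.
Codon 5: AGG Arg / AGG Arg — identical.
Synonymous differences: 0.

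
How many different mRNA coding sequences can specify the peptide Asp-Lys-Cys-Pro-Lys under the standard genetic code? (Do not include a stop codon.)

64

Asp: 2 codons.
Lys: 2 codons.
Cys: 2 codons.
Pro: 4 codons.
Lys: 2 codons.
2 × 2 × 2 × 4 × 2 = 64.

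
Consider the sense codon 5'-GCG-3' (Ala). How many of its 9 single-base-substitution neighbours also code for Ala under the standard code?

3

Position 1: none → 0 synonymous.
Position 2: none → 0 synonymous.
Position 3: GCU, GCC, GCA → 3 synonymous.
Total: 0 + 0 + 3 = 3.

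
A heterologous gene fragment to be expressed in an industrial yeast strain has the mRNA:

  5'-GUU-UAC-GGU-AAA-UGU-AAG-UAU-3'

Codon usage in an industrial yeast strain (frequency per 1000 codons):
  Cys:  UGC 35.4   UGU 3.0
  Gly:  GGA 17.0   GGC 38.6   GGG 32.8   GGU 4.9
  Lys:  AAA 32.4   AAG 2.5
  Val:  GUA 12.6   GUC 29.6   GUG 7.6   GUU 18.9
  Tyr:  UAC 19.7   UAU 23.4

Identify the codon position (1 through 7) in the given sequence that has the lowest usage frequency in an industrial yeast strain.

Codon 1 GUU (Val): 18.9 per 1000.
Codon 2 UAC (Tyr): 19.7 per 1000.
Codon 3 GGU (Gly): 4.9 per 1000.
Codon 4 AAA (Lys): 32.4 per 1000.
Codon 5 UGU (Cys): 3.0 per 1000.
Codon 6 AAG (Lys): 2.5 per 1000.
Codon 7 UAU (Tyr): 23.4 per 1000.
Lowest frequency is 2.5 at codon 6.

6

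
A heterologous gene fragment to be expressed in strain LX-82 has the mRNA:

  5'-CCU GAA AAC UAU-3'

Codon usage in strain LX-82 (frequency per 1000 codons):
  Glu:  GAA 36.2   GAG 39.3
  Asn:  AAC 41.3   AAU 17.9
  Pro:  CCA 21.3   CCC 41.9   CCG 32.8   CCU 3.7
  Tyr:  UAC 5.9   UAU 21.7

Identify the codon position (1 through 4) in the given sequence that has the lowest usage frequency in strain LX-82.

Codon 1 CCU (Pro): 3.7 per 1000.
Codon 2 GAA (Glu): 36.2 per 1000.
Codon 3 AAC (Asn): 41.3 per 1000.
Codon 4 UAU (Tyr): 21.7 per 1000.
Lowest frequency is 3.7 at codon 1.

1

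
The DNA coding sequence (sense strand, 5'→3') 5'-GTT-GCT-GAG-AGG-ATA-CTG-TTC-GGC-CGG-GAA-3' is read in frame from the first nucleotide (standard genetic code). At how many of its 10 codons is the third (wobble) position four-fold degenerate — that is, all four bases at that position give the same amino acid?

Codon 1 GTT (Val): third position 4-fold.
Codon 2 GCT (Ala): third position 4-fold.
Codon 3 GAG (Glu): third position 2-fold.
Codon 4 AGG (Arg): third position 2-fold.
Codon 5 ATA (Ile): third position 3-fold.
Codon 6 CTG (Leu): third position 4-fold.
Codon 7 TTC (Phe): third position 2-fold.
Codon 8 GGC (Gly): third position 4-fold.
Codon 9 CGG (Arg): third position 4-fold.
Codon 10 GAA (Glu): third position 2-fold.
Four-fold degenerate third positions: 5.

5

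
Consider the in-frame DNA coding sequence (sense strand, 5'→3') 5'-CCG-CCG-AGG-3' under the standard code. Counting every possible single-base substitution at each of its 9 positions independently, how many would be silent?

Codon 1 (CCG, Pro): 3 synonymous substitutions.
Codon 2 (CCG, Pro): 3 synonymous substitutions.
Codon 3 (AGG, Arg): 2 synonymous substitutions.
Total: 3 + 3 + 2 = 8.

8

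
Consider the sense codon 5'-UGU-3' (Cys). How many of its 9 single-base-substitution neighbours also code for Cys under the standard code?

Position 1: none → 0 synonymous.
Position 2: none → 0 synonymous.
Position 3: UGC → 1 synonymous.
Total: 0 + 0 + 1 = 1.

1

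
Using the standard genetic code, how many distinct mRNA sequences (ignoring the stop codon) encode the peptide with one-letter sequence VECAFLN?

1536

Val: 4 codons.
Glu: 2 codons.
Cys: 2 codons.
Ala: 4 codons.
Phe: 2 codons.
Leu: 6 codons.
Asn: 2 codons.
4 × 2 × 2 × 4 × 2 × 6 × 2 = 1536.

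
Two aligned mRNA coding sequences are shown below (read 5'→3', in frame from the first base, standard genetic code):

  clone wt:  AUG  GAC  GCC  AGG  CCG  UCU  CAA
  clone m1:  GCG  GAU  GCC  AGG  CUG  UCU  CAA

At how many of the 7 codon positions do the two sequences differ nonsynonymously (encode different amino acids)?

Codon 1: AUG Met / GCG Ala — nonsynonymous.
Codon 2: GAC Asp / GAU Asp — synonymous.
Codon 3: GCC Ala / GCC Ala — identical.
Codon 4: AGG Arg / AGG Arg — identical.
Codon 5: CCG Pro / CUG Leu — nonsynonymous.
Codon 6: UCU Ser / UCU Ser — identical.
Codon 7: CAA Gln / CAA Gln — identical.
Nonsynonymous differences: 2.

2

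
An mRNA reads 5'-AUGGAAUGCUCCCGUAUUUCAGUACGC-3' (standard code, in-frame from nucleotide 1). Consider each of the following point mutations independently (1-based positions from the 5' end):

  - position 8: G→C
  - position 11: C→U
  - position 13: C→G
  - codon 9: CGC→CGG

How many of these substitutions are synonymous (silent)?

1

Codon 3: UGC (Cys) → UCC (Ser) — missense.
Codon 4: UCC (Ser) → UUC (Phe) — missense.
Codon 5: CGU (Arg) → GGU (Gly) — missense.
Codon 9: CGC (Arg) → CGG (Arg) — synonymous.
Synonymous: 1 of 4.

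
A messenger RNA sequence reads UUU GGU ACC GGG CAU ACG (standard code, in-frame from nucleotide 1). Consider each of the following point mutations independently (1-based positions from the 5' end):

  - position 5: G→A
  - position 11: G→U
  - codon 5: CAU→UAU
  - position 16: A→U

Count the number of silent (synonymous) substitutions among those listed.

Codon 2: GGU (Gly) → GAU (Asp) — missense.
Codon 4: GGG (Gly) → GUG (Val) — missense.
Codon 5: CAU (His) → UAU (Tyr) — missense.
Codon 6: ACG (Thr) → UCG (Ser) — missense.
Synonymous: 0 of 4.

0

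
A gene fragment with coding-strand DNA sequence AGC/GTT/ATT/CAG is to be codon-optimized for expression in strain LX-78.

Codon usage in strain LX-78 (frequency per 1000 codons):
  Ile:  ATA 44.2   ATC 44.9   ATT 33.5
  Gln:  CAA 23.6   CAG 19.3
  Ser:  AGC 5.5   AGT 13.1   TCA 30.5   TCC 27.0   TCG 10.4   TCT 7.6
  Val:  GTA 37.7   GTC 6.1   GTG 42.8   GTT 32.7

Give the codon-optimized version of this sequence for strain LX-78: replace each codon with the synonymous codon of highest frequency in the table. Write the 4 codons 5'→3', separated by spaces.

TCA GTG ATC CAA

Codon 1 (Ser): best is TCA at 30.5.
Codon 2 (Val): best is GTG at 42.8.
Codon 3 (Ile): best is ATC at 44.9.
Codon 4 (Gln): best is CAA at 23.6.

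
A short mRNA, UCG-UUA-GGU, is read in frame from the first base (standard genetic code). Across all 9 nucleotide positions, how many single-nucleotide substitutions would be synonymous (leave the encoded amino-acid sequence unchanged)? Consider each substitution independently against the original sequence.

8

Codon 1 (UCG, Ser): 3 synonymous substitutions.
Codon 2 (UUA, Leu): 2 synonymous substitutions.
Codon 3 (GGU, Gly): 3 synonymous substitutions.
Total: 3 + 2 + 3 = 8.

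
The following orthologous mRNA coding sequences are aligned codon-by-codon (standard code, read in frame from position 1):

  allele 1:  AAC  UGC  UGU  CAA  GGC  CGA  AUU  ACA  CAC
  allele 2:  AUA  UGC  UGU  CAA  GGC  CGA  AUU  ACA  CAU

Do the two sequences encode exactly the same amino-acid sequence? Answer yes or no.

no

Codon 1: AAC Asn / AUA Ile — nonsynonymous.
Codon 2: UGC Cys / UGC Cys — identical.
Codon 3: UGU Cys / UGU Cys — identical.
Codon 4: CAA Gln / CAA Gln — identical.
Codon 5: GGC Gly / GGC Gly — identical.
Codon 6: CGA Arg / CGA Arg — identical.
Codon 7: AUU Ile / AUU Ile — identical.
Codon 8: ACA Thr / ACA Thr — identical.
Codon 9: CAC His / CAU His — synonymous.
Nonsynonymous differences: 1 → different protein.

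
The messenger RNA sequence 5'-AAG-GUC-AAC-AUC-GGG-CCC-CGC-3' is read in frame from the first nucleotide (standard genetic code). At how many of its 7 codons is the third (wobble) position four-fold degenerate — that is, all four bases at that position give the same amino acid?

4

Codon 1 AAG (Lys): third position 2-fold.
Codon 2 GUC (Val): third position 4-fold.
Codon 3 AAC (Asn): third position 2-fold.
Codon 4 AUC (Ile): third position 3-fold.
Codon 5 GGG (Gly): third position 4-fold.
Codon 6 CCC (Pro): third position 4-fold.
Codon 7 CGC (Arg): third position 4-fold.
Four-fold degenerate third positions: 4.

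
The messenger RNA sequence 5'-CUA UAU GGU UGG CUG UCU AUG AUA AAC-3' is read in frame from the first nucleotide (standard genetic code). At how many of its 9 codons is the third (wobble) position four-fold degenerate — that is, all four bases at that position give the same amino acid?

Codon 1 CUA (Leu): third position 4-fold.
Codon 2 UAU (Tyr): third position 2-fold.
Codon 3 GGU (Gly): third position 4-fold.
Codon 4 UGG (Trp): third position 1-fold.
Codon 5 CUG (Leu): third position 4-fold.
Codon 6 UCU (Ser): third position 4-fold.
Codon 7 AUG (Met): third position 1-fold.
Codon 8 AUA (Ile): third position 3-fold.
Codon 9 AAC (Asn): third position 2-fold.
Four-fold degenerate third positions: 4.

4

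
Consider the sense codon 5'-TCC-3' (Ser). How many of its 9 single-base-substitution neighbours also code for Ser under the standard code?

Position 1: none → 0 synonymous.
Position 2: none → 0 synonymous.
Position 3: TCT, TCA, TCG → 3 synonymous.
Total: 0 + 0 + 3 = 3.

3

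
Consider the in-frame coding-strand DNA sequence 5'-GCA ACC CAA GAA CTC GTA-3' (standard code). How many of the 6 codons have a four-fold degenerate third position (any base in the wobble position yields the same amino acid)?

4

Codon 1 GCA (Ala): third position 4-fold.
Codon 2 ACC (Thr): third position 4-fold.
Codon 3 CAA (Gln): third position 2-fold.
Codon 4 GAA (Glu): third position 2-fold.
Codon 5 CTC (Leu): third position 4-fold.
Codon 6 GTA (Val): third position 4-fold.
Four-fold degenerate third positions: 4.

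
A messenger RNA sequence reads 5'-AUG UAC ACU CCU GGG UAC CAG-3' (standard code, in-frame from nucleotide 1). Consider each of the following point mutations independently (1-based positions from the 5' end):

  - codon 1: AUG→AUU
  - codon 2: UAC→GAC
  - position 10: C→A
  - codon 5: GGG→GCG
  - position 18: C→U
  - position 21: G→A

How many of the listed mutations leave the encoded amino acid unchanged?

Codon 1: AUG (Met) → AUU (Ile) — missense.
Codon 2: UAC (Tyr) → GAC (Asp) — missense.
Codon 4: CCU (Pro) → ACU (Thr) — missense.
Codon 5: GGG (Gly) → GCG (Ala) — missense.
Codon 6: UAC (Tyr) → UAU (Tyr) — synonymous.
Codon 7: CAG (Gln) → CAA (Gln) — synonymous.
Synonymous: 2 of 6.

2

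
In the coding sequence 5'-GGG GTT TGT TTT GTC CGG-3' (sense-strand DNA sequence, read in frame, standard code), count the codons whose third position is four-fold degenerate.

Codon 1 GGG (Gly): third position 4-fold.
Codon 2 GTT (Val): third position 4-fold.
Codon 3 TGT (Cys): third position 2-fold.
Codon 4 TTT (Phe): third position 2-fold.
Codon 5 GTC (Val): third position 4-fold.
Codon 6 CGG (Arg): third position 4-fold.
Four-fold degenerate third positions: 4.

4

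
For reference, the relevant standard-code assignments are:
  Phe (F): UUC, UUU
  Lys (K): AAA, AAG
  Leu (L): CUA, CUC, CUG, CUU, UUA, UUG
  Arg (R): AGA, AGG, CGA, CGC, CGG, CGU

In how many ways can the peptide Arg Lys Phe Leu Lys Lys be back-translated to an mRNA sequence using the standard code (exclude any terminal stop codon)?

576

Arg: 6 codons.
Lys: 2 codons.
Phe: 2 codons.
Leu: 6 codons.
Lys: 2 codons.
Lys: 2 codons.
6 × 2 × 2 × 6 × 2 × 2 = 576.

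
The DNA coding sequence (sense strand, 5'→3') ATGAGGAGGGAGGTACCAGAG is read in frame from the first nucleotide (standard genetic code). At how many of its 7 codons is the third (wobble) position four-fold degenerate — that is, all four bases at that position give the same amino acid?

Codon 1 ATG (Met): third position 1-fold.
Codon 2 AGG (Arg): third position 2-fold.
Codon 3 AGG (Arg): third position 2-fold.
Codon 4 GAG (Glu): third position 2-fold.
Codon 5 GTA (Val): third position 4-fold.
Codon 6 CCA (Pro): third position 4-fold.
Codon 7 GAG (Glu): third position 2-fold.
Four-fold degenerate third positions: 2.

2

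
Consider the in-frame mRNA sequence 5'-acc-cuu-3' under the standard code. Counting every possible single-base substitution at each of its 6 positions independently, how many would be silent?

6

Codon 1 (ACC, Thr): 3 synonymous substitutions.
Codon 2 (CUU, Leu): 3 synonymous substitutions.
Total: 3 + 3 = 6.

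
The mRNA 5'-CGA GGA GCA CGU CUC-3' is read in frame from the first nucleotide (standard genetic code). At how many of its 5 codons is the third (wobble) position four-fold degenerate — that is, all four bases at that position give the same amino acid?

Codon 1 CGA (Arg): third position 4-fold.
Codon 2 GGA (Gly): third position 4-fold.
Codon 3 GCA (Ala): third position 4-fold.
Codon 4 CGU (Arg): third position 4-fold.
Codon 5 CUC (Leu): third position 4-fold.
Four-fold degenerate third positions: 5.

5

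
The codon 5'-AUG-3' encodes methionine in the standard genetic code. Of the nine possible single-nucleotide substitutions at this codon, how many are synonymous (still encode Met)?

0

Position 1: none → 0 synonymous.
Position 2: none → 0 synonymous.
Position 3: none → 0 synonymous.
Total: 0 + 0 + 0 = 0.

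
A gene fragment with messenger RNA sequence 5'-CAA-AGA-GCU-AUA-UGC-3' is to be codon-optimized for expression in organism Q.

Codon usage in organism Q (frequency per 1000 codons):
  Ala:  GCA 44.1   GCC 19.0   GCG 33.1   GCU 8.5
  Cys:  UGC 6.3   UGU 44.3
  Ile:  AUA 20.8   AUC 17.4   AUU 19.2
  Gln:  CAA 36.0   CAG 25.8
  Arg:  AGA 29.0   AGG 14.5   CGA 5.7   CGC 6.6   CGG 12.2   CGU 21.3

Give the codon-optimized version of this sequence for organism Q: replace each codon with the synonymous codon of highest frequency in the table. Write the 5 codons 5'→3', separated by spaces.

Codon 1 (Gln): best is CAA at 36.0.
Codon 2 (Arg): best is AGA at 29.0.
Codon 3 (Ala): best is GCA at 44.1.
Codon 4 (Ile): best is AUA at 20.8.
Codon 5 (Cys): best is UGU at 44.3.

CAA AGA GCA AUA UGU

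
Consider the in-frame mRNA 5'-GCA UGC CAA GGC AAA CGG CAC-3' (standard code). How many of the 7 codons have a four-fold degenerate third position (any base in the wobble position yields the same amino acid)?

3

Codon 1 GCA (Ala): third position 4-fold.
Codon 2 UGC (Cys): third position 2-fold.
Codon 3 CAA (Gln): third position 2-fold.
Codon 4 GGC (Gly): third position 4-fold.
Codon 5 AAA (Lys): third position 2-fold.
Codon 6 CGG (Arg): third position 4-fold.
Codon 7 CAC (His): third position 2-fold.
Four-fold degenerate third positions: 3.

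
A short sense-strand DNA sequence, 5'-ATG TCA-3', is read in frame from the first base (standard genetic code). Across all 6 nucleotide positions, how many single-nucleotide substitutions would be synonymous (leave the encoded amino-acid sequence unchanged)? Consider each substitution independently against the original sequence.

3

Codon 1 (ATG, Met): 0 synonymous substitutions.
Codon 2 (TCA, Ser): 3 synonymous substitutions.
Total: 0 + 3 = 3.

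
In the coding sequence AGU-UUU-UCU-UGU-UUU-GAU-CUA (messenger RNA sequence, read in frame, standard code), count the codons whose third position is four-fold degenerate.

Codon 1 AGU (Ser): third position 2-fold.
Codon 2 UUU (Phe): third position 2-fold.
Codon 3 UCU (Ser): third position 4-fold.
Codon 4 UGU (Cys): third position 2-fold.
Codon 5 UUU (Phe): third position 2-fold.
Codon 6 GAU (Asp): third position 2-fold.
Codon 7 CUA (Leu): third position 4-fold.
Four-fold degenerate third positions: 2.

2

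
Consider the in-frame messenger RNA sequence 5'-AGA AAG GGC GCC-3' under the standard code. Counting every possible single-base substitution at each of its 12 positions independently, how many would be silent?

9

Codon 1 (AGA, Arg): 2 synonymous substitutions.
Codon 2 (AAG, Lys): 1 synonymous substitution.
Codon 3 (GGC, Gly): 3 synonymous substitutions.
Codon 4 (GCC, Ala): 3 synonymous substitutions.
Total: 2 + 1 + 3 + 3 = 9.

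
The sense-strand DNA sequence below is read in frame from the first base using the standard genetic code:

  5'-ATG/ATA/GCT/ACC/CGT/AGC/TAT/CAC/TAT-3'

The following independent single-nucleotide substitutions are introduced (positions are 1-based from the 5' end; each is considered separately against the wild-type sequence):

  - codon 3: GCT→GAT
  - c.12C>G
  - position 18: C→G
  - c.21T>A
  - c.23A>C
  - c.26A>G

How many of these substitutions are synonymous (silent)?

1

Codon 3: GCT (Ala) → GAT (Asp) — missense.
Codon 4: ACC (Thr) → ACG (Thr) — synonymous.
Codon 6: AGC (Ser) → AGG (Arg) — missense.
Codon 7: TAT (Tyr) → TAA (Stop) — nonsense.
Codon 8: CAC (His) → CCC (Pro) — missense.
Codon 9: TAT (Tyr) → TGT (Cys) — missense.
Synonymous: 1 of 6.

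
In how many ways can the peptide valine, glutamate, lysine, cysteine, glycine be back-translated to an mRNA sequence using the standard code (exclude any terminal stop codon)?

Val: 4 codons.
Glu: 2 codons.
Lys: 2 codons.
Cys: 2 codons.
Gly: 4 codons.
4 × 2 × 2 × 2 × 4 = 128.

128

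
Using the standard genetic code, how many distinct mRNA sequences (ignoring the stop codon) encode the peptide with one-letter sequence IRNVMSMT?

Ile: 3 codons.
Arg: 6 codons.
Asn: 2 codons.
Val: 4 codons.
Met: 1 codon.
Ser: 6 codons.
Met: 1 codon.
Thr: 4 codons.
3 × 6 × 2 × 4 × 1 × 6 × 1 × 4 = 3456.

3456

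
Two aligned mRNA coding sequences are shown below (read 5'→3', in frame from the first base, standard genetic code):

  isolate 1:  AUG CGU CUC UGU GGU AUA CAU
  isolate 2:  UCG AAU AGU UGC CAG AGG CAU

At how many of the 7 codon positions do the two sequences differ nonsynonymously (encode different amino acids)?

Codon 1: AUG Met / UCG Ser — nonsynonymous.
Codon 2: CGU Arg / AAU Asn — nonsynonymous.
Codon 3: CUC Leu / AGU Ser — nonsynonymous.
Codon 4: UGU Cys / UGC Cys — synonymous.
Codon 5: GGU Gly / CAG Gln — nonsynonymous.
Codon 6: AUA Ile / AGG Arg — nonsynonymous.
Codon 7: CAU His / CAU His — identical.
Nonsynonymous differences: 5.

5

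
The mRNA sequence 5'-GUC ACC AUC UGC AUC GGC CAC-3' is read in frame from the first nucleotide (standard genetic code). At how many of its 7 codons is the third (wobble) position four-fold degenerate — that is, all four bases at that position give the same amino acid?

Codon 1 GUC (Val): third position 4-fold.
Codon 2 ACC (Thr): third position 4-fold.
Codon 3 AUC (Ile): third position 3-fold.
Codon 4 UGC (Cys): third position 2-fold.
Codon 5 AUC (Ile): third position 3-fold.
Codon 6 GGC (Gly): third position 4-fold.
Codon 7 CAC (His): third position 2-fold.
Four-fold degenerate third positions: 3.

3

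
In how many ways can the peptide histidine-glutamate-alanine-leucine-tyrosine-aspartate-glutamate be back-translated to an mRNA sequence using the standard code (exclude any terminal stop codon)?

His: 2 codons.
Glu: 2 codons.
Ala: 4 codons.
Leu: 6 codons.
Tyr: 2 codons.
Asp: 2 codons.
Glu: 2 codons.
2 × 2 × 4 × 6 × 2 × 2 × 2 = 768.

768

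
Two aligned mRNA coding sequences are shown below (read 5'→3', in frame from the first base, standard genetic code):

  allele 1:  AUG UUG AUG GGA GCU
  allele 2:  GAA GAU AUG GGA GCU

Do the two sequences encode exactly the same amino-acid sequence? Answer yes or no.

no

Codon 1: AUG Met / GAA Glu — nonsynonymous.
Codon 2: UUG Leu / GAU Asp — nonsynonymous.
Codon 3: AUG Met / AUG Met — identical.
Codon 4: GGA Gly / GGA Gly — identical.
Codon 5: GCU Ala / GCU Ala — identical.
Nonsynonymous differences: 2 → different protein.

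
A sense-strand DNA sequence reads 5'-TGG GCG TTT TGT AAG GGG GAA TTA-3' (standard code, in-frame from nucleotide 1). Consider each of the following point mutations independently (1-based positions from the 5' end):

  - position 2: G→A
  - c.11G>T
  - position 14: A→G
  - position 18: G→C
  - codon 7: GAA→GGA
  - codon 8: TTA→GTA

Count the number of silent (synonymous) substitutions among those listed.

1

Codon 1: TGG (Trp) → TAG (Stop) — nonsense.
Codon 4: TGT (Cys) → TTT (Phe) — missense.
Codon 5: AAG (Lys) → AGG (Arg) — missense.
Codon 6: GGG (Gly) → GGC (Gly) — synonymous.
Codon 7: GAA (Glu) → GGA (Gly) — missense.
Codon 8: TTA (Leu) → GTA (Val) — missense.
Synonymous: 1 of 6.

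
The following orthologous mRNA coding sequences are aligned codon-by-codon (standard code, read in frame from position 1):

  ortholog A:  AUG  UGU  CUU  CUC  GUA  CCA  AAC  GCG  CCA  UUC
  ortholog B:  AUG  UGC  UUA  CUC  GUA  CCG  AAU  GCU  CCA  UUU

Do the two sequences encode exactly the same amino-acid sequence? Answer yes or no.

yes

Codon 1: AUG Met / AUG Met — identical.
Codon 2: UGU Cys / UGC Cys — synonymous.
Codon 3: CUU Leu / UUA Leu — synonymous.
Codon 4: CUC Leu / CUC Leu — identical.
Codon 5: GUA Val / GUA Val — identical.
Codon 6: CCA Pro / CCG Pro — synonymous.
Codon 7: AAC Asn / AAU Asn — synonymous.
Codon 8: GCG Ala / GCU Ala — synonymous.
Codon 9: CCA Pro / CCA Pro — identical.
Codon 10: UUC Phe / UUU Phe — synonymous.
Nonsynonymous differences: 0 → same protein.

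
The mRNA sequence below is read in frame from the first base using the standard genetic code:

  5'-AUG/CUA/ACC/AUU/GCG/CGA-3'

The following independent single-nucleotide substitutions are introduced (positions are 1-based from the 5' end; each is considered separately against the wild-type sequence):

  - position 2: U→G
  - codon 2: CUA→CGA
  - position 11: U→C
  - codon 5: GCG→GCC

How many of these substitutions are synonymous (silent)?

Codon 1: AUG (Met) → AGG (Arg) — missense.
Codon 2: CUA (Leu) → CGA (Arg) — missense.
Codon 4: AUU (Ile) → ACU (Thr) — missense.
Codon 5: GCG (Ala) → GCC (Ala) — synonymous.
Synonymous: 1 of 4.

1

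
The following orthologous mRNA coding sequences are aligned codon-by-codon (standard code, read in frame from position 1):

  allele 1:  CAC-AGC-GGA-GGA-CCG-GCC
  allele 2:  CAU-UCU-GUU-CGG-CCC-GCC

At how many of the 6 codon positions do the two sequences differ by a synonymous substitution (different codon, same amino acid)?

Codon 1: CAC His / CAU His — synonymous.
Codon 2: AGC Ser / UCU Ser — synonymous.
Codon 3: GGA Gly / GUU Val — nonsynonymous.
Codon 4: GGA Gly / CGG Arg — nonsynonymous.
Codon 5: CCG Pro / CCC Pro — synonymous.
Codon 6: GCC Ala / GCC Ala — identical.
Synonymous differences: 3.

3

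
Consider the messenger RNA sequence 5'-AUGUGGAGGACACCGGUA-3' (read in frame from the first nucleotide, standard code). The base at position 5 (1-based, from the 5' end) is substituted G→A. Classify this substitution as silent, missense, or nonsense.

nonsense

Position 5 falls in codon 2: UGG → Trp.
After the substitution the codon is UAG → Stop.
The new codon is a stop codon, so this is a nonsense mutation.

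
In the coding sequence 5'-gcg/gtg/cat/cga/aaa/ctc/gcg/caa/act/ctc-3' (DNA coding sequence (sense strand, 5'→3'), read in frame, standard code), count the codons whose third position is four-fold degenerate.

Codon 1 GCG (Ala): third position 4-fold.
Codon 2 GTG (Val): third position 4-fold.
Codon 3 CAT (His): third position 2-fold.
Codon 4 CGA (Arg): third position 4-fold.
Codon 5 AAA (Lys): third position 2-fold.
Codon 6 CTC (Leu): third position 4-fold.
Codon 7 GCG (Ala): third position 4-fold.
Codon 8 CAA (Gln): third position 2-fold.
Codon 9 ACT (Thr): third position 4-fold.
Codon 10 CTC (Leu): third position 4-fold.
Four-fold degenerate third positions: 7.

7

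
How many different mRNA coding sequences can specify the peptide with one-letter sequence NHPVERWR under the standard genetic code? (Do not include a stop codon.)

Asn: 2 codons.
His: 2 codons.
Pro: 4 codons.
Val: 4 codons.
Glu: 2 codons.
Arg: 6 codons.
Trp: 1 codon.
Arg: 6 codons.
2 × 2 × 4 × 4 × 2 × 6 × 1 × 6 = 4608.

4608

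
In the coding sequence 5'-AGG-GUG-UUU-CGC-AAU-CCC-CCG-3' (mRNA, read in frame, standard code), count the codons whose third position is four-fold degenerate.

4

Codon 1 AGG (Arg): third position 2-fold.
Codon 2 GUG (Val): third position 4-fold.
Codon 3 UUU (Phe): third position 2-fold.
Codon 4 CGC (Arg): third position 4-fold.
Codon 5 AAU (Asn): third position 2-fold.
Codon 6 CCC (Pro): third position 4-fold.
Codon 7 CCG (Pro): third position 4-fold.
Four-fold degenerate third positions: 4.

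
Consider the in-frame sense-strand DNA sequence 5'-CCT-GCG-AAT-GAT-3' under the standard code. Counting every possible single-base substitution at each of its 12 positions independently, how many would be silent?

8

Codon 1 (CCT, Pro): 3 synonymous substitutions.
Codon 2 (GCG, Ala): 3 synonymous substitutions.
Codon 3 (AAT, Asn): 1 synonymous substitution.
Codon 4 (GAT, Asp): 1 synonymous substitution.
Total: 3 + 3 + 1 + 1 = 8.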